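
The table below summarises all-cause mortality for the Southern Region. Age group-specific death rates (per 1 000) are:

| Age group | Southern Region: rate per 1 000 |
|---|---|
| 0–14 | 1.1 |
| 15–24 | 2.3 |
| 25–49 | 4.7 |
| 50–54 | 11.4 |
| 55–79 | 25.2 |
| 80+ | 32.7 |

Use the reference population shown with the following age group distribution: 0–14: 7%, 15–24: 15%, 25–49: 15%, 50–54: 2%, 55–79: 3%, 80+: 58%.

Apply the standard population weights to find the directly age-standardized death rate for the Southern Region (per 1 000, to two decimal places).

Standard weights: 0.07, 0.15, 0.15, 0.02, 0.03, 0.58.
Standardized rate: 0.0700×1.1 + 0.1500×2.3 + 0.1500×4.7 + 0.0200×11.4 + 0.0300×25.2 + 0.5800×32.7 = 21.0770 per 1 000.

21.08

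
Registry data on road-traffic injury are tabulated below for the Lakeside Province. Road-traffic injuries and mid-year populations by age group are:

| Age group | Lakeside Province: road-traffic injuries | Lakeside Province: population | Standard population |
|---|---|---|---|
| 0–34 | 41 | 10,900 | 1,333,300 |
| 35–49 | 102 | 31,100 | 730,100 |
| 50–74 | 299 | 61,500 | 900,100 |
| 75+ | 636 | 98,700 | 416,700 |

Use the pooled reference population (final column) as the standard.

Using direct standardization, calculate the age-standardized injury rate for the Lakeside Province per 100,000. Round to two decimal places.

428.11

Age-specific rates per 100,000 for the Lakeside Province: 376.15, 327.97, 486.18, 644.38.
Standard total = 3,380,200; weights = 0.3944, 0.2160, 0.2663, 0.1233.
Standardized rate: 0.3944×376.15 + 0.2160×327.97 + 0.2663×486.18 + 0.1233×644.38 = 428.1084 per 100,000.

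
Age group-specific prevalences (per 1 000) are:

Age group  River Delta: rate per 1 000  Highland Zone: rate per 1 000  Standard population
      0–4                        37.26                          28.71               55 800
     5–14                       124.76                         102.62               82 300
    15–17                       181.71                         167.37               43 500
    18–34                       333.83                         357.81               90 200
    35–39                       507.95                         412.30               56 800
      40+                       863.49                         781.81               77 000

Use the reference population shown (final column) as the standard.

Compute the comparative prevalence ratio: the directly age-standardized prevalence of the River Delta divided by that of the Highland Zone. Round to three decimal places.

1.094

Standard total = 405 600; weights = 0.1376, 0.2029, 0.1072, 0.2224, 0.1400, 0.1898.
The River Delta: 0.1376×37.26 + 0.2029×124.76 + 0.1072×181.71 + 0.2224×333.83 + 0.1400×507.95 + 0.1898×863.49 = 359.2283 per 1 000.
The Highland Zone: 0.1376×28.71 + 0.2029×102.62 + 0.1072×167.37 + 0.2224×357.81 + 0.1400×412.30 + 0.1898×781.81 = 328.4534 per 1 000.
Ratio = 359.2283 ÷ 328.4534 = 1.09370.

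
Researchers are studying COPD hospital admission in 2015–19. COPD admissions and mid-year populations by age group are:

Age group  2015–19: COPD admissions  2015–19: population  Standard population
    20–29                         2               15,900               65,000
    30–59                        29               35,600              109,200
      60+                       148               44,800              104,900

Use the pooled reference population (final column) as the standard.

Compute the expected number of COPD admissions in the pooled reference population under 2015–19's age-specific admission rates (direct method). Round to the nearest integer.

444

Age-specific rates per 10,000 for 2015–19: 1.26, 8.15, 33.04.
Expected COPD admissions = Σ (standard pop × age-specific rate ÷ 10,000)
= 65,000×1.26/10,000 + 109,200×8.15/10,000 + 104,900×33.04/10,000
= 8.18 + 88.96 + 346.54 = 443.68.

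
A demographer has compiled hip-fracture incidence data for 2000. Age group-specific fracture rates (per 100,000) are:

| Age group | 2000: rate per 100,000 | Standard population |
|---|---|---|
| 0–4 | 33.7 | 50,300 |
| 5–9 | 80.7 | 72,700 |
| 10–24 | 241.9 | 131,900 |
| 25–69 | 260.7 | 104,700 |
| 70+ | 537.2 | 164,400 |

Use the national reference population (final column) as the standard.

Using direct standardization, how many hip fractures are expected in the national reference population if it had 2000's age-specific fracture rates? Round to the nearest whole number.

1551

Expected hip fractures = Σ (standard pop × age-specific rate ÷ 100,000)
= 50,300×33.7/100,000 + 72,700×80.7/100,000 + 131,900×241.9/100,000 + 104,700×260.7/100,000 + 164,400×537.2/100,000
= 16.95 + 58.67 + 319.07 + 272.95 + 883.16 = 1550.80.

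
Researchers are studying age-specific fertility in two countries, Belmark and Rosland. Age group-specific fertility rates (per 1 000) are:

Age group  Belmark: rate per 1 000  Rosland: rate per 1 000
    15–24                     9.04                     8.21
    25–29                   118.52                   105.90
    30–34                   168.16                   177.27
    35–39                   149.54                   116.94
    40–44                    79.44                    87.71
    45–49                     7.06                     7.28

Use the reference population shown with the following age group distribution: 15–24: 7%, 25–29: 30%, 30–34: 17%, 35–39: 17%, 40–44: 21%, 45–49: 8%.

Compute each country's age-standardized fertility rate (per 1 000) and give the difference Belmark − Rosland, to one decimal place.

Standard weights: 0.07, 0.30, 0.17, 0.17, 0.21, 0.08.
Belmark: 0.0700×9.04 + 0.3000×118.52 + 0.1700×168.16 + 0.1700×149.54 + 0.2100×79.44 + 0.0800×7.06 = 107.4450 per 1 000.
Rosland: 0.0700×8.21 + 0.3000×105.90 + 0.1700×177.27 + 0.1700×116.94 + 0.2100×87.71 + 0.0800×7.28 = 101.3619 per 1 000.
Difference = 107.4450 − 101.3619 = 6.0831.

6.1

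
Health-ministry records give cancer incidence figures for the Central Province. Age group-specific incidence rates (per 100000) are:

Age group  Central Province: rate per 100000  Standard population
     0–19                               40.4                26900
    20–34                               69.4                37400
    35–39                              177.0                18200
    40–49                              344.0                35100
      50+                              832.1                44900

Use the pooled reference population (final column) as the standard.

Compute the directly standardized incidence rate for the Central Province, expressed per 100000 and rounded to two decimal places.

346.70

Standard total = 162500; weights = 0.1655, 0.2302, 0.1120, 0.2160, 0.2763.
Standardized rate: 0.1655×40.4 + 0.2302×69.4 + 0.1120×177.0 + 0.2160×344.0 + 0.2763×832.1 = 346.7041 per 100000.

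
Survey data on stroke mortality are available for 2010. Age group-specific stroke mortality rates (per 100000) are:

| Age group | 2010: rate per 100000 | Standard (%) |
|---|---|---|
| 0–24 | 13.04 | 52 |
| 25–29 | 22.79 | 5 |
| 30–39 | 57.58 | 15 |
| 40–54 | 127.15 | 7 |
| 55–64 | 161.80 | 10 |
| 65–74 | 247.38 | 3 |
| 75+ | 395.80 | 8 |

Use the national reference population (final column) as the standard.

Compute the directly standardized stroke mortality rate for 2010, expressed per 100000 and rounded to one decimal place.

80.7

Standard weights: 0.52, 0.05, 0.15, 0.07, 0.10, 0.03, 0.08.
Standardized rate: 0.5200×13.04 + 0.0500×22.79 + 0.1500×57.58 + 0.0700×127.15 + 0.1000×161.80 + 0.0300×247.38 + 0.0800×395.80 = 80.7232 per 100000.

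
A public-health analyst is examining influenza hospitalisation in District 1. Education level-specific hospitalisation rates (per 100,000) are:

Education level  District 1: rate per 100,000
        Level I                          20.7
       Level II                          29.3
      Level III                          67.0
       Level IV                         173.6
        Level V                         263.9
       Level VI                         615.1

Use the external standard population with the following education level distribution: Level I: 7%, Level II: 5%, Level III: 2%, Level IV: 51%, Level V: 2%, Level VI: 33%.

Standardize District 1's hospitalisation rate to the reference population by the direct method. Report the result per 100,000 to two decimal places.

301.05

Standard weights: 0.07, 0.05, 0.02, 0.51, 0.02, 0.33.
Standardized rate: 0.0700×20.7 + 0.0500×29.3 + 0.0200×67.0 + 0.5100×173.6 + 0.0200×263.9 + 0.3300×615.1 = 301.0510 per 100,000.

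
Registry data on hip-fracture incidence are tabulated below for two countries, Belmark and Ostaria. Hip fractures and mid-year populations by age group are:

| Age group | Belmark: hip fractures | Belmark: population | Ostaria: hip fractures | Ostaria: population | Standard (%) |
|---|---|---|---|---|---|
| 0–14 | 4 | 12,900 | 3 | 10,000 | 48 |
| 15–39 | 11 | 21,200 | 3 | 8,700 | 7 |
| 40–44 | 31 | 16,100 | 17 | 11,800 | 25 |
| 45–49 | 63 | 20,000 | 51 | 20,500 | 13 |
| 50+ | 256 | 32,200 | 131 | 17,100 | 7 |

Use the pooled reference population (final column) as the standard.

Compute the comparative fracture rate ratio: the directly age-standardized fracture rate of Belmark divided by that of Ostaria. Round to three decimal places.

Age-specific rates per 100,000 for Belmark: 31.01, 51.89, 192.55, 315.00, 795.03.
For Ostaria: 30.00, 34.48, 144.07, 248.78, 766.08.
Standard weights: 0.48, 0.07, 0.25, 0.13, 0.07.
Belmark: 0.4800×31.01 + 0.0700×51.89 + 0.2500×192.55 + 0.1300×315.00 + 0.0700×795.03 = 163.2546 per 100,000.
Ostaria: 0.4800×30.00 + 0.0700×34.48 + 0.2500×144.07 + 0.1300×248.78 + 0.0700×766.08 = 138.7979 per 100,000.
Ratio = 163.2546 ÷ 138.7979 = 1.17620.

1.176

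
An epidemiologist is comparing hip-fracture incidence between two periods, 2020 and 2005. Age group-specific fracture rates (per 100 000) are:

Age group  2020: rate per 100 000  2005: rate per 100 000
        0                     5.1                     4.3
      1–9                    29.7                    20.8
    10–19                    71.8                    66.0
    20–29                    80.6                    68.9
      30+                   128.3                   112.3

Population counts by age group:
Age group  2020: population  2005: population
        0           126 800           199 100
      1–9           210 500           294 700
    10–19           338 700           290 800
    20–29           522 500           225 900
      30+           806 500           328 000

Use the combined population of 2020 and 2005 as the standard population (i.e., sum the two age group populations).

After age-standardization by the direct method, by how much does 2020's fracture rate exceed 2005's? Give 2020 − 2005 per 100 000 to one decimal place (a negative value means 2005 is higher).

10.6

Combined standard total = 3 343 500; weights = 0.0975, 0.1511, 0.1883, 0.2238, 0.3393.
2020: 0.0975×5.1 + 0.1511×29.7 + 0.1883×71.8 + 0.2238×80.6 + 0.3393×128.3 = 80.0784 per 100 000.
2005: 0.0975×4.3 + 0.1511×20.8 + 0.1883×66.0 + 0.2238×68.9 + 0.3393×112.3 = 69.5157 per 100 000.
Difference = 80.0784 − 69.5157 = 10.5627.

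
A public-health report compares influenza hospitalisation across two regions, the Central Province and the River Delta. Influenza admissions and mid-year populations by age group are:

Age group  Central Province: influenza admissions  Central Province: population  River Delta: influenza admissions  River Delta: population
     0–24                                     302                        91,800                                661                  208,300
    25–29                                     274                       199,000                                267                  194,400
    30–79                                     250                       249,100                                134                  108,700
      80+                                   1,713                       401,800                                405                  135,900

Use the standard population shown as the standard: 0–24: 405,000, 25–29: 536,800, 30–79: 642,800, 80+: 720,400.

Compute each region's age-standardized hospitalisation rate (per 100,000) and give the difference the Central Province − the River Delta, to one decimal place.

35.8

Age-specific rates per 100,000 for the Central Province: 328.98, 137.69, 100.36, 426.33.
For the River Delta: 317.33, 137.35, 123.28, 298.01.
Standard total = 2,305,000; weights = 0.1757, 0.2329, 0.2789, 0.3125.
The Central Province: 0.1757×328.98 + 0.2329×137.69 + 0.2789×100.36 + 0.3125×426.33 = 251.1010 per 100,000.
The River Delta: 0.1757×317.33 + 0.2329×137.35 + 0.2789×123.28 + 0.3125×298.01 = 215.2608 per 100,000.
Difference = 251.1010 − 215.2608 = 35.8403.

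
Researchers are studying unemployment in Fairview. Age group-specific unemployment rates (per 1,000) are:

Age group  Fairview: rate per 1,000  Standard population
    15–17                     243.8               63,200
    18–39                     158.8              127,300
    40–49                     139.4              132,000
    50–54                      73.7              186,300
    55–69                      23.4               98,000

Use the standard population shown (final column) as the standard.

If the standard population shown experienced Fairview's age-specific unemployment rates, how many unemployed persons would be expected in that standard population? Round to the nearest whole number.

70048

Expected unemployed persons = Σ (standard pop × age-specific rate ÷ 1,000)
= 63,200×243.8/1,000 + 127,300×158.8/1,000 + 132,000×139.4/1,000 + 186,300×73.7/1,000 + 98,000×23.4/1,000
= 15408.16 + 20215.24 + 18400.80 + 13730.31 + 2293.20 = 70047.71.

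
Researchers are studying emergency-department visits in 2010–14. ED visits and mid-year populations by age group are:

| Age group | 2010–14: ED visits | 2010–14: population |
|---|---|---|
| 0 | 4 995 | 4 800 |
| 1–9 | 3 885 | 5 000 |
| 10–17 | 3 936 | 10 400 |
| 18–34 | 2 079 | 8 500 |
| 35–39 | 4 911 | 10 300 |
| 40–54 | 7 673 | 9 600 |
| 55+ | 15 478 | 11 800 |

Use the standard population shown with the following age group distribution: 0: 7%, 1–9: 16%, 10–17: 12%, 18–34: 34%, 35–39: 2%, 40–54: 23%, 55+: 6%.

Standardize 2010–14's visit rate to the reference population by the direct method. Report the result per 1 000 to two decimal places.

Age-specific rates per 1 000 for 2010–14: 1040.625, 777.000, 378.462, 244.588, 476.796, 799.271, 1311.695.
Standard weights: 0.07, 0.16, 0.12, 0.34, 0.02, 0.23, 0.06.
Standardized rate: 0.0700×1040.625 + 0.1600×777.000 + 0.1200×378.462 + 0.3400×244.588 + 0.0200×476.796 + 0.2300×799.271 + 0.0600×1311.695 = 597.8090 per 1 000.

597.81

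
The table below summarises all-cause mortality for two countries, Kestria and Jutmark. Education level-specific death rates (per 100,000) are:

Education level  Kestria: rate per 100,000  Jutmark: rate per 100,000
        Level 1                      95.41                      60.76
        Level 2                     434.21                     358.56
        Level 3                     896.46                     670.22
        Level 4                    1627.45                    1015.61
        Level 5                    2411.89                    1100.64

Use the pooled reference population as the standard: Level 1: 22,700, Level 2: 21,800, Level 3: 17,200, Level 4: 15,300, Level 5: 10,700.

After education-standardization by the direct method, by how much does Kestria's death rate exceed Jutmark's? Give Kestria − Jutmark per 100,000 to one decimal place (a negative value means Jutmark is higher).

Standard total = 87,700; weights = 0.2588, 0.2486, 0.1961, 0.1745, 0.1220.
Kestria: 0.2588×95.41 + 0.2486×434.21 + 0.1961×896.46 + 0.1745×1627.45 + 0.1220×2411.89 = 886.6352 per 100,000.
Jutmark: 0.2588×60.76 + 0.2486×358.56 + 0.1961×670.22 + 0.1745×1015.61 + 0.1220×1100.64 = 547.7688 per 100,000.
Difference = 886.6352 − 547.7688 = 338.8664.

338.9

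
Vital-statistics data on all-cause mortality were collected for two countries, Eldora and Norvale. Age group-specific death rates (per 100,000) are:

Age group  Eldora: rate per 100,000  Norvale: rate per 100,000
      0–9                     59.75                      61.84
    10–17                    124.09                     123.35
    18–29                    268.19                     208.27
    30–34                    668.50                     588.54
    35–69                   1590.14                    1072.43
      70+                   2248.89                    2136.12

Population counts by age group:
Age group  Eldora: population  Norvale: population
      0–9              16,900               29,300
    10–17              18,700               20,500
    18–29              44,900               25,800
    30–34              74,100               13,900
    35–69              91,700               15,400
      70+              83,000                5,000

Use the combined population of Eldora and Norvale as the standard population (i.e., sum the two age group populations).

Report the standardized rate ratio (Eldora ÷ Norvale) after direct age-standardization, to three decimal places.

1.203

Combined standard total = 439,200; weights = 0.1052, 0.0893, 0.1610, 0.2004, 0.2439, 0.2004.
Eldora: 0.1052×59.75 + 0.0893×124.09 + 0.1610×268.19 + 0.2004×668.50 + 0.2439×1590.14 + 0.2004×2248.89 = 1032.8327 per 100,000.
Norvale: 0.1052×61.84 + 0.0893×123.35 + 0.1610×208.27 + 0.2004×588.54 + 0.2439×1072.43 + 0.2004×2136.12 = 858.4798 per 100,000.
Ratio = 1032.8327 ÷ 858.4798 = 1.20309.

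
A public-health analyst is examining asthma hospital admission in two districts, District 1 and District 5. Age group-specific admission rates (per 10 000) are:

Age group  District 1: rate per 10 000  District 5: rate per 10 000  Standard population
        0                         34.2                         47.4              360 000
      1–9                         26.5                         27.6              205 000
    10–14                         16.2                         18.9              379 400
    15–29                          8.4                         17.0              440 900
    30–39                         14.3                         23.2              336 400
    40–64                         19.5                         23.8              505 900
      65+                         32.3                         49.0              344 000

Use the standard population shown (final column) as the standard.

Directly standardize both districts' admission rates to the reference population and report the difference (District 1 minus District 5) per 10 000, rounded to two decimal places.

-8.05

Standard total = 2 571 600; weights = 0.1400, 0.0797, 0.1475, 0.1714, 0.1308, 0.1967, 0.1338.
District 1: 0.1400×34.2 + 0.0797×26.5 + 0.1475×16.2 + 0.1714×8.4 + 0.1308×14.3 + 0.1967×19.5 + 0.1338×32.3 = 20.7579 per 10 000.
District 5: 0.1400×47.4 + 0.0797×27.6 + 0.1475×18.9 + 0.1714×17.0 + 0.1308×23.2 + 0.1967×23.8 + 0.1338×49.0 = 28.8104 per 10 000.
Difference = 20.7579 − 28.8104 = -8.0525.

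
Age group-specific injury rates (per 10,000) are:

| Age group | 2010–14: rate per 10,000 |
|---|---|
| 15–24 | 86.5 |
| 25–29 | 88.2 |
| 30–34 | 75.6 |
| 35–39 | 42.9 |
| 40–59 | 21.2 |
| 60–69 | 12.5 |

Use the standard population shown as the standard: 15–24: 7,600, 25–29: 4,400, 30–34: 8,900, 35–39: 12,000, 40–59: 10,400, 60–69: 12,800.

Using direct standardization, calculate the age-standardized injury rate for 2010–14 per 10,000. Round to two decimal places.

Standard total = 56,100; weights = 0.1355, 0.0784, 0.1586, 0.2139, 0.1854, 0.2282.
Standardized rate: 0.1355×86.5 + 0.0784×88.2 + 0.1586×75.6 + 0.2139×42.9 + 0.1854×21.2 + 0.2282×12.5 = 46.5882 per 10,000.

46.59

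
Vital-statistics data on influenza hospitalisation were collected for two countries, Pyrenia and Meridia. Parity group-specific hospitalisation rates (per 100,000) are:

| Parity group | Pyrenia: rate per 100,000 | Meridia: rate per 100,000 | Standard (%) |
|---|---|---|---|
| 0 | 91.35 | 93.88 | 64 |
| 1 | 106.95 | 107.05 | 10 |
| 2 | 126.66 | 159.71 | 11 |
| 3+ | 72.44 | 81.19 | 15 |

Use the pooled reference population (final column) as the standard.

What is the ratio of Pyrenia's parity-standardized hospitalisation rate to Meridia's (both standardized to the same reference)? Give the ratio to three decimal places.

0.935

Standard weights: 0.64, 0.10, 0.11, 0.15.
Pyrenia: 0.6400×91.35 + 0.1000×106.95 + 0.1100×126.66 + 0.1500×72.44 = 93.9576 per 100,000.
Meridia: 0.6400×93.88 + 0.1000×107.05 + 0.1100×159.71 + 0.1500×81.19 = 100.5348 per 100,000.
Ratio = 93.9576 ÷ 100.5348 = 0.93458.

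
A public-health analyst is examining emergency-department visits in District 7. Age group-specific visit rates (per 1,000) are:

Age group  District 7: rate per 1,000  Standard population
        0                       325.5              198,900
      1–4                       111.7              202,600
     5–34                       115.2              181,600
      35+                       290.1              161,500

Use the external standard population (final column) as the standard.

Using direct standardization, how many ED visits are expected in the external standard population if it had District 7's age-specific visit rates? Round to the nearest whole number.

Expected ED visits = Σ (standard pop × age-specific rate ÷ 1,000)
= 198,900×325.5/1,000 + 202,600×111.7/1,000 + 181,600×115.2/1,000 + 161,500×290.1/1,000
= 64741.95 + 22630.42 + 20920.32 + 46851.15 = 155143.84.

155144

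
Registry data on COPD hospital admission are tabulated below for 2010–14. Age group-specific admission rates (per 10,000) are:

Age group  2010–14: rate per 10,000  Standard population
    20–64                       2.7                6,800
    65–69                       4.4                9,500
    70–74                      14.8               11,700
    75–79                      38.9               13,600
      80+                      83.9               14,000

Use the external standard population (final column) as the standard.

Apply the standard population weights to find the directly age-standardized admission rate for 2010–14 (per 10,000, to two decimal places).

34.84

Standard total = 55,600; weights = 0.1223, 0.1709, 0.2104, 0.2446, 0.2518.
Standardized rate: 0.1223×2.7 + 0.1709×4.4 + 0.2104×14.8 + 0.2446×38.9 + 0.2518×83.9 = 34.8374 per 10,000.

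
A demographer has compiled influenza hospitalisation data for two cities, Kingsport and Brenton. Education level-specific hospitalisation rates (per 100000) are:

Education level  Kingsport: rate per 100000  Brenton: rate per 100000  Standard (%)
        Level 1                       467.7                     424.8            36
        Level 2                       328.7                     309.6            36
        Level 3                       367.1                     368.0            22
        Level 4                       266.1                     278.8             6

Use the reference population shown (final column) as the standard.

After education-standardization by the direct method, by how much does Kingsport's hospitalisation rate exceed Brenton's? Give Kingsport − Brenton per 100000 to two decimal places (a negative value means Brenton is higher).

Standard weights: 0.36, 0.36, 0.22, 0.06.
Kingsport: 0.3600×467.7 + 0.3600×328.7 + 0.2200×367.1 + 0.0600×266.1 = 383.4320 per 100000.
Brenton: 0.3600×424.8 + 0.3600×309.6 + 0.2200×368.0 + 0.0600×278.8 = 362.0720 per 100000.
Difference = 383.4320 − 362.0720 = 21.3600.

21.36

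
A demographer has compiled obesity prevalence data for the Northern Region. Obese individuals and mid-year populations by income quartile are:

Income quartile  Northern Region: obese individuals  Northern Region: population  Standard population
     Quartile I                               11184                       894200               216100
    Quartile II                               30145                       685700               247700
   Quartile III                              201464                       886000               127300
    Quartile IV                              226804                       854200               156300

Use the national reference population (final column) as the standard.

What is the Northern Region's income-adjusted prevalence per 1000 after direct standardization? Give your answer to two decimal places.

Income-specific rates per 1000 for the Northern Region: 12.507, 43.962, 227.386, 265.516.
Standard total = 747400; weights = 0.2891, 0.3314, 0.1703, 0.2091.
Standardized rate: 0.2891×12.507 + 0.3314×43.962 + 0.1703×227.386 + 0.2091×265.516 = 112.4414 per 1000.

112.44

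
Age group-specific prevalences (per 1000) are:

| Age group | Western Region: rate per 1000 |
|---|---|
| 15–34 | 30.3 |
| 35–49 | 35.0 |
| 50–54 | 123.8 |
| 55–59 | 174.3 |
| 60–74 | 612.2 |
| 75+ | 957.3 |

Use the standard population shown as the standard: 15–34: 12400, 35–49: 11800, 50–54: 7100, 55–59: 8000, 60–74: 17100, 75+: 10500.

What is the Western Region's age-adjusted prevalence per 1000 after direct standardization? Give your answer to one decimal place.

Standard total = 66900; weights = 0.1854, 0.1764, 0.1061, 0.1196, 0.2556, 0.1570.
Standardized rate: 0.1854×30.3 + 0.1764×35.0 + 0.1061×123.8 + 0.1196×174.3 + 0.2556×612.2 + 0.1570×957.3 = 352.5018 per 1000.

352.5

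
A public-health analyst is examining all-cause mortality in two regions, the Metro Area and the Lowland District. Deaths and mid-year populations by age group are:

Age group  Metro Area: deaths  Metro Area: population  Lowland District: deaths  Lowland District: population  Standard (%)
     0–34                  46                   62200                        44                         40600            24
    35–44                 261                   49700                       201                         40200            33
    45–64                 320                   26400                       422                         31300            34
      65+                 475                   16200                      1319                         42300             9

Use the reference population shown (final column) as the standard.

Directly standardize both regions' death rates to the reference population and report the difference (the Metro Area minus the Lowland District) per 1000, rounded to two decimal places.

Age-specific rates per 1000 for the Metro Area: 0.740, 5.252, 12.121, 29.321.
For the Lowland District: 1.084, 5.000, 13.482, 31.182.
Standard weights: 0.24, 0.33, 0.34, 0.09.
The Metro Area: 0.2400×0.740 + 0.3300×5.252 + 0.3400×12.121 + 0.0900×29.321 = 8.6706 per 1000.
The Lowland District: 0.2400×1.084 + 0.3300×5.000 + 0.3400×13.482 + 0.0900×31.182 = 9.3005 per 1000.
Difference = 8.6706 − 9.3005 = -0.6299.

-0.63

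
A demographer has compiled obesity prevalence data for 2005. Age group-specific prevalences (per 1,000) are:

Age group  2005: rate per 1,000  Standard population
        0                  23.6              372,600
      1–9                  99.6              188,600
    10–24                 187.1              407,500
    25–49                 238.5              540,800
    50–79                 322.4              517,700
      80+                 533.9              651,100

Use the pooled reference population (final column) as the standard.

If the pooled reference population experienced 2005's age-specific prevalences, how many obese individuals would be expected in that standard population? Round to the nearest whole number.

Expected obese individuals = Σ (standard pop × age-specific rate ÷ 1,000)
= 372,600×23.6/1,000 + 188,600×99.6/1,000 + 407,500×187.1/1,000 + 540,800×238.5/1,000 + 517,700×322.4/1,000 + 651,100×533.9/1,000
= 8793.36 + 18784.56 + 76243.25 + 128980.80 + 166906.48 + 347622.29 = 747330.74.

747331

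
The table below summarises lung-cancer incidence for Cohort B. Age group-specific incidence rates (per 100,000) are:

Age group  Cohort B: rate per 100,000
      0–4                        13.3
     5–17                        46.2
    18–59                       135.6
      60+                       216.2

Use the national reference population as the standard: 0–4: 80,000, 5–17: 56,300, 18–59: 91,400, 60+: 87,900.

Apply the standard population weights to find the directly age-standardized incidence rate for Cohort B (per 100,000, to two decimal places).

111.10

Standard total = 315,600; weights = 0.2535, 0.1784, 0.2896, 0.2785.
Standardized rate: 0.2535×13.3 + 0.1784×46.2 + 0.2896×135.6 + 0.2785×216.2 = 111.0991 per 100,000.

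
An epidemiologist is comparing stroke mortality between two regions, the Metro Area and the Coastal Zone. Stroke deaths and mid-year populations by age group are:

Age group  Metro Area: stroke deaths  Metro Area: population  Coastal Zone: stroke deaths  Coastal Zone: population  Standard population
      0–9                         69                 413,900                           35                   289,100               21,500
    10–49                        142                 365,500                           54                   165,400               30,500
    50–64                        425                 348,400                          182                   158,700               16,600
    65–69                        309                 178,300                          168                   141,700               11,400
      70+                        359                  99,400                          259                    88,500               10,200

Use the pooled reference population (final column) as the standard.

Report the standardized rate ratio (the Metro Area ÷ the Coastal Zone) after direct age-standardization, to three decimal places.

1.231

Age-specific rates per 100,000 for the Metro Area: 16.67, 38.85, 121.99, 173.30, 361.17.
For the Coastal Zone: 12.11, 32.65, 114.68, 118.56, 292.66.
Standard total = 90,200; weights = 0.2384, 0.3381, 0.1840, 0.1264, 0.1131.
The Metro Area: 0.2384×16.67 + 0.3381×38.85 + 0.1840×121.99 + 0.1264×173.30 + 0.1131×361.17 = 102.3049 per 100,000.
The Coastal Zone: 0.2384×12.11 + 0.3381×32.65 + 0.1840×114.68 + 0.1264×118.56 + 0.1131×292.66 = 83.1092 per 100,000.
Ratio = 102.3049 ÷ 83.1092 = 1.23097.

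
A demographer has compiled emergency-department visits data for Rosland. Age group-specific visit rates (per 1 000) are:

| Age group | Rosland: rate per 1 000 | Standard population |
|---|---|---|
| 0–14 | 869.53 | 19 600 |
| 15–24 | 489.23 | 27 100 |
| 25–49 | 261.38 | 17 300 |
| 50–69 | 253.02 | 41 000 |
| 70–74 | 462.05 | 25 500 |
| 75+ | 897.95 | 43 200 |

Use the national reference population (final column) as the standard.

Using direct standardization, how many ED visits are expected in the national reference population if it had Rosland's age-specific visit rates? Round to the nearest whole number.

Expected ED visits = Σ (standard pop × age-specific rate ÷ 1 000)
= 19 600×869.53/1 000 + 27 100×489.23/1 000 + 17 300×261.38/1 000 + 41 000×253.02/1 000 + 25 500×462.05/1 000 + 43 200×897.95/1 000
= 17042.79 + 13258.13 + 4521.87 + 10373.82 + 11782.27 + 38791.44 = 95770.33.

95770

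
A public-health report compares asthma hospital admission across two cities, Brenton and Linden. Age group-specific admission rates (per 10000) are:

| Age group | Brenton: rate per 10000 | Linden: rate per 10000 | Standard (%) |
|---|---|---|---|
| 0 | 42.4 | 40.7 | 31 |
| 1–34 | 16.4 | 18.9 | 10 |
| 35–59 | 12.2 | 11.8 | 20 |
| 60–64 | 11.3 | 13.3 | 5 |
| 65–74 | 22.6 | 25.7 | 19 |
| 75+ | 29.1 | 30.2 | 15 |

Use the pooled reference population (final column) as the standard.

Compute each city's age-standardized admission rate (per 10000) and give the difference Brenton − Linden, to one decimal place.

Standard weights: 0.31, 0.10, 0.20, 0.05, 0.19, 0.15.
Brenton: 0.3100×42.4 + 0.1000×16.4 + 0.2000×12.2 + 0.0500×11.3 + 0.1900×22.6 + 0.1500×29.1 = 26.4480 per 10000.
Linden: 0.3100×40.7 + 0.1000×18.9 + 0.2000×11.8 + 0.0500×13.3 + 0.1900×25.7 + 0.1500×30.2 = 26.9450 per 10000.
Difference = 26.4480 − 26.9450 = -0.4970.

-0.5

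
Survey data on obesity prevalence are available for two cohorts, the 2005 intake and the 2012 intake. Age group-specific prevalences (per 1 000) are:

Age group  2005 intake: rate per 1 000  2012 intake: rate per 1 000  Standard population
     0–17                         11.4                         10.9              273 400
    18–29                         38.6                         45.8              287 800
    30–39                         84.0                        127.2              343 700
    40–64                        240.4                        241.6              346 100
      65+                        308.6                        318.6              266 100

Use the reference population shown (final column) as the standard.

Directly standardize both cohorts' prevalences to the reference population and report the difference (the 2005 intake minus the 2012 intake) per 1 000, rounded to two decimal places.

Standard total = 1 517 100; weights = 0.1802, 0.1897, 0.2266, 0.2281, 0.1754.
The 2005 intake: 0.1802×11.4 + 0.1897×38.6 + 0.2266×84.0 + 0.2281×240.4 + 0.1754×308.6 = 137.3789 per 1 000.
The 2012 intake: 0.1802×10.9 + 0.1897×45.8 + 0.2266×127.2 + 0.2281×241.6 + 0.1754×318.6 = 150.4694 per 1 000.
Difference = 137.3789 − 150.4694 = -13.0905.

-13.09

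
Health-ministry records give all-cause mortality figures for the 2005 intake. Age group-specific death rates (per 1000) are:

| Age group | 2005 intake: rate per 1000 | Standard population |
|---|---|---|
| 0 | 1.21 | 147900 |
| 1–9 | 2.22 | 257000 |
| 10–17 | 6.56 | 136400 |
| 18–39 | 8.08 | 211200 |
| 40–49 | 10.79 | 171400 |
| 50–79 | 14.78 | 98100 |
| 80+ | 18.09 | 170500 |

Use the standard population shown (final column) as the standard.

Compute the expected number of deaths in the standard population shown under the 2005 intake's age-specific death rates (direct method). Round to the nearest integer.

Expected deaths = Σ (standard pop × age-specific rate ÷ 1000)
= 147900×1.21/1000 + 257000×2.22/1000 + 136400×6.56/1000 + 211200×8.08/1000 + 171400×10.79/1000 + 98100×14.78/1000 + 170500×18.09/1000
= 178.96 + 570.54 + 894.78 + 1706.50 + 1849.41 + 1449.92 + 3084.34 = 9734.45.

9734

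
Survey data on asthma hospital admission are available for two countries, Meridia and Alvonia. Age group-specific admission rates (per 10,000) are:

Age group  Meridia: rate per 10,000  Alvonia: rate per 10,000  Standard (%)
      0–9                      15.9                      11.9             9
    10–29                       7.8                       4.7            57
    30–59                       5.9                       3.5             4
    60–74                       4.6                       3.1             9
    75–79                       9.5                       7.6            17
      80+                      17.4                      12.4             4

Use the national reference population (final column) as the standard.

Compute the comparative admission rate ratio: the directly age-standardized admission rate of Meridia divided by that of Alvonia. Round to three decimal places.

Standard weights: 0.09, 0.57, 0.04, 0.09, 0.17, 0.04.
Meridia: 0.0900×15.9 + 0.5700×7.8 + 0.0400×5.9 + 0.0900×4.6 + 0.1700×9.5 + 0.0400×17.4 = 8.8380 per 10,000.
Alvonia: 0.0900×11.9 + 0.5700×4.7 + 0.0400×3.5 + 0.0900×3.1 + 0.1700×7.6 + 0.0400×12.4 = 5.9570 per 10,000.
Ratio = 8.8380 ÷ 5.9570 = 1.48363.

1.484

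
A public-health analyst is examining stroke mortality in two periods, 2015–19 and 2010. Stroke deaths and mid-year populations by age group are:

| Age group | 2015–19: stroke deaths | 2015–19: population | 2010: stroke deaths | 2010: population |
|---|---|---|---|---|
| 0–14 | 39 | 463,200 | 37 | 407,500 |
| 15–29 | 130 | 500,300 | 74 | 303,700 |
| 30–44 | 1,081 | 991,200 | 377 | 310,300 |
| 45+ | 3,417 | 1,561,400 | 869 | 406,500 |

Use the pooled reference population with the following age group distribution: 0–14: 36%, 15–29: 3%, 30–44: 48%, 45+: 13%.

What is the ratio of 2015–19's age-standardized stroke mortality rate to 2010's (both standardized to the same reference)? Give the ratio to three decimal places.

Age-specific rates per 100,000 for 2015–19: 8.42, 25.98, 109.06, 218.84.
For 2010: 9.08, 24.37, 121.50, 213.78.
Standard weights: 0.36, 0.03, 0.48, 0.13.
2015–19: 0.3600×8.42 + 0.0300×25.98 + 0.4800×109.06 + 0.1300×218.84 = 84.6088 per 100,000.
2010: 0.3600×9.08 + 0.0300×24.37 + 0.4800×121.50 + 0.1300×213.78 = 90.1084 per 100,000.
Ratio = 84.6088 ÷ 90.1084 = 0.93897.

0.939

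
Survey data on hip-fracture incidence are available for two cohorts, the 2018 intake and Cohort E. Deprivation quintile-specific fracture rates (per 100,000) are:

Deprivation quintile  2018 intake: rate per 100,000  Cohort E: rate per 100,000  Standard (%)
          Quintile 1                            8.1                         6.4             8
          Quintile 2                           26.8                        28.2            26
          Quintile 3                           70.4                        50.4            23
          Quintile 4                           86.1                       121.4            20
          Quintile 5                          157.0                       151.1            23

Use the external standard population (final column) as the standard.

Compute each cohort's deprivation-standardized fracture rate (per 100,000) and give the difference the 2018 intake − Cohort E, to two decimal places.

Standard weights: 0.08, 0.26, 0.23, 0.20, 0.23.
The 2018 intake: 0.0800×8.1 + 0.2600×26.8 + 0.2300×70.4 + 0.2000×86.1 + 0.2300×157.0 = 77.1380 per 100,000.
Cohort E: 0.0800×6.4 + 0.2600×28.2 + 0.2300×50.4 + 0.2000×121.4 + 0.2300×151.1 = 78.4690 per 100,000.
Difference = 77.1380 − 78.4690 = -1.3310.

-1.33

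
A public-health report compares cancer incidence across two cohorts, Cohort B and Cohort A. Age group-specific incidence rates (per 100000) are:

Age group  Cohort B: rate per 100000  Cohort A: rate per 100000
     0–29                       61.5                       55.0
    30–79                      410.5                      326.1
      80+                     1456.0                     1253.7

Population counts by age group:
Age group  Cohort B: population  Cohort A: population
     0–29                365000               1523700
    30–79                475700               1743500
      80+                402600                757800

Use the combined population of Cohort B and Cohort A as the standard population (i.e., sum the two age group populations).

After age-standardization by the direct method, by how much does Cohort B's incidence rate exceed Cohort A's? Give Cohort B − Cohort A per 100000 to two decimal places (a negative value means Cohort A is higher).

82.44

Combined standard total = 5268300; weights = 0.3585, 0.4212, 0.2203.
Cohort B: 0.3585×61.5 + 0.4212×410.5 + 0.2203×1456.0 = 515.6652 per 100000.
Cohort A: 0.3585×55.0 + 0.4212×326.1 + 0.2203×1253.7 = 433.2238 per 100000.
Difference = 515.6652 − 433.2238 = 82.4414.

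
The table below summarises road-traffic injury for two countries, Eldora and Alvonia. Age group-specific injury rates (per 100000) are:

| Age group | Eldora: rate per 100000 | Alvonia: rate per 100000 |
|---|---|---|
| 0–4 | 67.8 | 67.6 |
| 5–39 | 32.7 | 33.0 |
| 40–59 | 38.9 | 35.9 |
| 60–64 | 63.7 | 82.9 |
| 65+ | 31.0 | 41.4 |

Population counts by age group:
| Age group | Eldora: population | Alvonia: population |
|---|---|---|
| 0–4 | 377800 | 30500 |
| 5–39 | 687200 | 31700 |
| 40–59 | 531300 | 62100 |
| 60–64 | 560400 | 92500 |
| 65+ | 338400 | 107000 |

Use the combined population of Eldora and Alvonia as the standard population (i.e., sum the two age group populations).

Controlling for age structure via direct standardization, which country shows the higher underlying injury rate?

Alvonia

Combined standard total = 2818900; weights = 0.1448, 0.2550, 0.2105, 0.2316, 0.1580.
Eldora: 0.1448×67.8 + 0.2550×32.7 + 0.2105×38.9 + 0.2316×63.7 + 0.1580×31.0 = 46.0006 per 100000.
Alvonia: 0.1448×67.6 + 0.2550×33.0 + 0.2105×35.9 + 0.2316×82.9 + 0.1580×41.4 = 51.5069 per 100000.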